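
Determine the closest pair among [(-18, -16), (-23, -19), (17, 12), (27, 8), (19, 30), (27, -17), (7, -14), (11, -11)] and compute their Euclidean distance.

Computing all pairwise distances among 8 points:

d((-18, -16), (-23, -19)) = 5.831
d((-18, -16), (17, 12)) = 44.8219
d((-18, -16), (27, 8)) = 51.0
d((-18, -16), (19, 30)) = 59.0339
d((-18, -16), (27, -17)) = 45.0111
d((-18, -16), (7, -14)) = 25.0799
d((-18, -16), (11, -11)) = 29.4279
d((-23, -19), (17, 12)) = 50.6063
d((-23, -19), (27, 8)) = 56.8243
d((-23, -19), (19, 30)) = 64.5368
d((-23, -19), (27, -17)) = 50.04
d((-23, -19), (7, -14)) = 30.4138
d((-23, -19), (11, -11)) = 34.9285
d((17, 12), (27, 8)) = 10.7703
d((17, 12), (19, 30)) = 18.1108
d((17, 12), (27, -17)) = 30.6757
d((17, 12), (7, -14)) = 27.8568
d((17, 12), (11, -11)) = 23.7697
d((27, 8), (19, 30)) = 23.4094
d((27, 8), (27, -17)) = 25.0
d((27, 8), (7, -14)) = 29.7321
d((27, 8), (11, -11)) = 24.8395
d((19, 30), (27, -17)) = 47.676
d((19, 30), (7, -14)) = 45.607
d((19, 30), (11, -11)) = 41.7732
d((27, -17), (7, -14)) = 20.2237
d((27, -17), (11, -11)) = 17.088
d((7, -14), (11, -11)) = 5.0 <-- minimum

Closest pair: (7, -14) and (11, -11) with distance 5.0

The closest pair is (7, -14) and (11, -11) with Euclidean distance 5.0. For 8 points, brute-force pairwise comparison is shown above. For large n, the divide-and-conquer algorithm (sort by x, recurse on halves, check the dividing strip) achieves O(n log n).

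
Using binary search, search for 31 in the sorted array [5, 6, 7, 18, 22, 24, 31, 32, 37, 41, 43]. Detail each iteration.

Binary search for 31 in [5, 6, 7, 18, 22, 24, 31, 32, 37, 41, 43]:

lo=0, hi=10, mid=5, arr[mid]=24 -> 24 < 31, search right half
lo=6, hi=10, mid=8, arr[mid]=37 -> 37 > 31, search left half
lo=6, hi=7, mid=6, arr[mid]=31 -> Found target at index 6!

Binary search finds 31 at index 6 after 3 comparisons. The search repeatedly halves the search space by comparing with the middle element.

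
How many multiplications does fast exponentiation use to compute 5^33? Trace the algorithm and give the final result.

Computing 5^33 by squaring (build up from 5^1; each line after the first costs one multiplication):

5^1 = 5
5^2 = (5^1)^2 = 5^2 = 25
5^4 = (5^2)^2 = 25^2 = 625
5^8 = (5^4)^2 = 625^2 = 390625
5^16 = (5^8)^2 = 390625^2 = 152587890625
5^32 = (5^16)^2 = 152587890625^2 = 23283064365386962890625
5^33 = 5 * 5^32 = 5 * 23283064365386962890625 = 116415321826934814453125

Result: 116415321826934814453125
Multiplications needed: 6 (6 lines after 5^1)

5^33 = 116415321826934814453125. Using exponentiation by squaring, this requires 6 multiplications. The key idea: if the exponent is even, square the half-power; if odd, multiply by the base once.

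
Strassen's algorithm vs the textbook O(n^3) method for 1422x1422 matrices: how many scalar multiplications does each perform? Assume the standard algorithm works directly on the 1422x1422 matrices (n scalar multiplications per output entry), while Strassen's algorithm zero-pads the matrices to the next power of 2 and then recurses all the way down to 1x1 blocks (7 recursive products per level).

Matrix multiplication for 1422x1422 matrices:

Strassen's algorithm requires power-of-2 dimensions. Pad 1422x1422 to 2048x2048 (next power of 2).

Standard algorithm: 1422^3 = 2875403448 multiplications
Strassen's algorithm: 7^(log2(2048)) = 7^11 = 1977326743 multiplications
Savings: 2875403448 - 1977326743 = 898076705 multiplications

Standard: 2875403448 multiplications (1422^3). Strassen: 1977326743 multiplications (7^11, after padding to 2048x2048). Strassen reduces 8 recursive multiplications to 7 at each level.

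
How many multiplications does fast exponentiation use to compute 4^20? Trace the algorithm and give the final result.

Computing 4^20 by squaring (build up from 4^1; each line after the first costs one multiplication):

4^1 = 4
4^2 = (4^1)^2 = 4^2 = 16
4^4 = (4^2)^2 = 16^2 = 256
4^5 = 4 * 4^4 = 4 * 256 = 1024
4^10 = (4^5)^2 = 1024^2 = 1048576
4^20 = (4^10)^2 = 1048576^2 = 1099511627776

Result: 1099511627776
Multiplications needed: 5 (5 lines after 4^1)

4^20 = 1099511627776. Using exponentiation by squaring, this requires 5 multiplications. The key idea: if the exponent is even, square the half-power; if odd, multiply by the base once.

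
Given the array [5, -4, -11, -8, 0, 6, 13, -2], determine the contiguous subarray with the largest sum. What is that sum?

Using Kadane's algorithm on [5, -4, -11, -8, 0, 6, 13, -2]:

Scanning through the array:
Position 1 (value -4): max_ending_here = 1, max_so_far = 5
Position 2 (value -11): max_ending_here = -10, max_so_far = 5
Position 3 (value -8): max_ending_here = -8, max_so_far = 5
Position 4 (value 0): max_ending_here = 0, max_so_far = 5
Position 5 (value 6): max_ending_here = 6, max_so_far = 6
Position 6 (value 13): max_ending_here = 19, max_so_far = 19
Position 7 (value -2): max_ending_here = 17, max_so_far = 19

Maximum subarray: [0, 6, 13]
Maximum sum: 19

The maximum subarray is [0, 6, 13] with sum 19. This subarray runs from index 4 to index 6.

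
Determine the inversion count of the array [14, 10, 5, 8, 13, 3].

Finding inversions in [14, 10, 5, 8, 13, 3]:

(0, 1): arr[0]=14 > arr[1]=10
(0, 2): arr[0]=14 > arr[2]=5
(0, 3): arr[0]=14 > arr[3]=8
(0, 4): arr[0]=14 > arr[4]=13
(0, 5): arr[0]=14 > arr[5]=3
(1, 2): arr[1]=10 > arr[2]=5
(1, 3): arr[1]=10 > arr[3]=8
(1, 5): arr[1]=10 > arr[5]=3
(2, 5): arr[2]=5 > arr[5]=3
(3, 5): arr[3]=8 > arr[5]=3
(4, 5): arr[4]=13 > arr[5]=3

Total inversions: 11

The array has 11 inversion(s): (0,1), (0,2), (0,3), (0,4), (0,5), (1,2), (1,3), (1,5), (2,5), (3,5), (4,5). Each pair (i,j) satisfies i < j and arr[i] > arr[j].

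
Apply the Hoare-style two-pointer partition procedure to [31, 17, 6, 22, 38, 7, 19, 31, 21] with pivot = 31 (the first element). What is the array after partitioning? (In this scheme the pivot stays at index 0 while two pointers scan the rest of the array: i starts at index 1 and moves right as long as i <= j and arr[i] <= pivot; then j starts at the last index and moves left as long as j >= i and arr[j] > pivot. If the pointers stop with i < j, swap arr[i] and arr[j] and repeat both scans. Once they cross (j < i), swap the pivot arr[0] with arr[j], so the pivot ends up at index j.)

Hoare-style two-pointer partition with pivot = 31:

Initial array: [31, 17, 6, 22, 38, 7, 19, 31, 21]

Pointers start at i = 1, j = 8.
i stops at index 4 (arr[4]=38 > 31), j stops at index 8 (arr[8]=21 <= 31): swap arr[4] and arr[8], array becomes [31, 17, 6, 22, 21, 7, 19, 31, 38]
i ends at 8, j ends at 7: the pointers have crossed (j < i), so scanning stops.

Swap pivot arr[0] with arr[7] to place pivot at position 7: [31, 17, 6, 22, 21, 7, 19, 31, 38]
Pivot position: 7

After partitioning with pivot 31, the array becomes [31, 17, 6, 22, 21, 7, 19, 31, 38]. The pivot is placed at index 7. All elements to the left of the pivot are <= 31, and all elements to the right are > 31.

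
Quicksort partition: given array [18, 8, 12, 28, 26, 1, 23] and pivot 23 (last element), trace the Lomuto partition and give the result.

Lomuto partition with pivot = 23:

Initial array: [18, 8, 12, 28, 26, 1, 23]

arr[0]=18 <= 23: swap with position 0, array becomes [18, 8, 12, 28, 26, 1, 23]
arr[1]=8 <= 23: swap with position 1, array becomes [18, 8, 12, 28, 26, 1, 23]
arr[2]=12 <= 23: swap with position 2, array becomes [18, 8, 12, 28, 26, 1, 23]
arr[3]=28 > 23: no swap
arr[4]=26 > 23: no swap
arr[5]=1 <= 23: swap with position 3, array becomes [18, 8, 12, 1, 26, 28, 23]

Place pivot at position 4: [18, 8, 12, 1, 23, 28, 26]
Pivot position: 4

After partitioning with pivot 23, the array becomes [18, 8, 12, 1, 23, 28, 26]. The pivot is placed at index 4. All elements to the left of the pivot are <= 23, and all elements to the right are > 23.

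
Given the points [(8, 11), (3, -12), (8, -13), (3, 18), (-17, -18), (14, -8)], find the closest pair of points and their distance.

Computing all pairwise distances among 6 points:

d((8, 11), (3, -12)) = 23.5372
d((8, 11), (8, -13)) = 24.0
d((8, 11), (3, 18)) = 8.6023
d((8, 11), (-17, -18)) = 38.2884
d((8, 11), (14, -8)) = 19.9249
d((3, -12), (8, -13)) = 5.099 <-- minimum
d((3, -12), (3, 18)) = 30.0
d((3, -12), (-17, -18)) = 20.8806
d((3, -12), (14, -8)) = 11.7047
d((8, -13), (3, 18)) = 31.4006
d((8, -13), (-17, -18)) = 25.4951
d((8, -13), (14, -8)) = 7.8102
d((3, 18), (-17, -18)) = 41.1825
d((3, 18), (14, -8)) = 28.2312
d((-17, -18), (14, -8)) = 32.573

Closest pair: (3, -12) and (8, -13) with distance 5.099

The closest pair is (3, -12) and (8, -13) with Euclidean distance 5.099. For 6 points, brute-force pairwise comparison is shown above. For large n, the divide-and-conquer algorithm (sort by x, recurse on halves, check the dividing strip) achieves O(n log n).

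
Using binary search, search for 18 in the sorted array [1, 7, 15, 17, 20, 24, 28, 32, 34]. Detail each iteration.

Binary search for 18 in [1, 7, 15, 17, 20, 24, 28, 32, 34]:

lo=0, hi=8, mid=4, arr[mid]=20 -> 20 > 18, search left half
lo=0, hi=3, mid=1, arr[mid]=7 -> 7 < 18, search right half
lo=2, hi=3, mid=2, arr[mid]=15 -> 15 < 18, search right half
lo=3, hi=3, mid=3, arr[mid]=17 -> 17 < 18, search right half
lo=4 > hi=3, target 18 not found

Binary search determines that 18 is not in the array after 4 comparisons. The search space was exhausted without finding the target.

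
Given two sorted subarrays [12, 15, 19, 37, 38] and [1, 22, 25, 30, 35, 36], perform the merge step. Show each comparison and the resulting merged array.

Merging process:

Compare 12 vs 1: take 1 from right. Merged: [1]
Compare 12 vs 22: take 12 from left. Merged: [1, 12]
Compare 15 vs 22: take 15 from left. Merged: [1, 12, 15]
Compare 19 vs 22: take 19 from left. Merged: [1, 12, 15, 19]
Compare 37 vs 22: take 22 from right. Merged: [1, 12, 15, 19, 22]
Compare 37 vs 25: take 25 from right. Merged: [1, 12, 15, 19, 22, 25]
Compare 37 vs 30: take 30 from right. Merged: [1, 12, 15, 19, 22, 25, 30]
Compare 37 vs 35: take 35 from right. Merged: [1, 12, 15, 19, 22, 25, 30, 35]
Compare 37 vs 36: take 36 from right. Merged: [1, 12, 15, 19, 22, 25, 30, 35, 36]
Append remaining from left: [37, 38]. Merged: [1, 12, 15, 19, 22, 25, 30, 35, 36, 37, 38]

Final merged array: [1, 12, 15, 19, 22, 25, 30, 35, 36, 37, 38]
Total comparisons: 9

The merged array is [1, 12, 15, 19, 22, 25, 30, 35, 36, 37, 38], requiring 9 comparisons. The merge step runs in O(n) time where n is the total number of elements.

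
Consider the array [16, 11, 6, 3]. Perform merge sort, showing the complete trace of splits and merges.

Merge sort trace:

Split: [16, 11, 6, 3] -> [16, 11] and [6, 3]
  Split: [16, 11] -> [16] and [11]
  Merge: [16] + [11] -> [11, 16]
  Split: [6, 3] -> [6] and [3]
  Merge: [6] + [3] -> [3, 6]
Merge: [11, 16] + [3, 6] -> [3, 6, 11, 16]

Final sorted array: [3, 6, 11, 16]

The merge sort proceeds by recursively splitting the array and merging sorted halves.
After all merges, the sorted array is [3, 6, 11, 16].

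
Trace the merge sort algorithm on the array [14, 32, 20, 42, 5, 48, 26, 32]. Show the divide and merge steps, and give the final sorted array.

Merge sort trace:

Split: [14, 32, 20, 42, 5, 48, 26, 32] -> [14, 32, 20, 42] and [5, 48, 26, 32]
  Split: [14, 32, 20, 42] -> [14, 32] and [20, 42]
    Split: [14, 32] -> [14] and [32]
    Merge: [14] + [32] -> [14, 32]
    Split: [20, 42] -> [20] and [42]
    Merge: [20] + [42] -> [20, 42]
  Merge: [14, 32] + [20, 42] -> [14, 20, 32, 42]
  Split: [5, 48, 26, 32] -> [5, 48] and [26, 32]
    Split: [5, 48] -> [5] and [48]
    Merge: [5] + [48] -> [5, 48]
    Split: [26, 32] -> [26] and [32]
    Merge: [26] + [32] -> [26, 32]
  Merge: [5, 48] + [26, 32] -> [5, 26, 32, 48]
Merge: [14, 20, 32, 42] + [5, 26, 32, 48] -> [5, 14, 20, 26, 32, 32, 42, 48]

Final sorted array: [5, 14, 20, 26, 32, 32, 42, 48]

The merge sort proceeds by recursively splitting the array and merging sorted halves.
After all merges, the sorted array is [5, 14, 20, 26, 32, 32, 42, 48].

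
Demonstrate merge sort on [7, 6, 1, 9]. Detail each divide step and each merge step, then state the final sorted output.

Merge sort trace:

Split: [7, 6, 1, 9] -> [7, 6] and [1, 9]
  Split: [7, 6] -> [7] and [6]
  Merge: [7] + [6] -> [6, 7]
  Split: [1, 9] -> [1] and [9]
  Merge: [1] + [9] -> [1, 9]
Merge: [6, 7] + [1, 9] -> [1, 6, 7, 9]

Final sorted array: [1, 6, 7, 9]

The merge sort proceeds by recursively splitting the array and merging sorted halves.
After all merges, the sorted array is [1, 6, 7, 9].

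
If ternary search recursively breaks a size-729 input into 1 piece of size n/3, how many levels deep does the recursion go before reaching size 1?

For divide and conquer with division factor 3:

Problem sizes at each level:
Level 0: 729
Level 1: 243
Level 2: 81
Level 3: 27
Level 4: 9
Level 5: 3
Level 6: 1

The root is level 0 and the size-1 base case is level 6 (the tree spans levels 0 through 6, i.e. 7 levels counting the root), so the depth is the number of divisions: log_3(729) = 6

The recursion tree depth is log_3(729) = 6. At each level, the problem size is divided by 3, so it takes 6 divisions to reduce to a base case of size 1. The algorithm makes 1 recursive call at each level.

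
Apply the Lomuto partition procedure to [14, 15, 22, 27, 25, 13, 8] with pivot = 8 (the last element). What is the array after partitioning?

Lomuto partition with pivot = 8:

Initial array: [14, 15, 22, 27, 25, 13, 8]

arr[0]=14 > 8: no swap
arr[1]=15 > 8: no swap
arr[2]=22 > 8: no swap
arr[3]=27 > 8: no swap
arr[4]=25 > 8: no swap
arr[5]=13 > 8: no swap

Place pivot at position 0: [8, 15, 22, 27, 25, 13, 14]
Pivot position: 0

After partitioning with pivot 8, the array becomes [8, 15, 22, 27, 25, 13, 14]. The pivot is placed at index 0. All elements to the left of the pivot are <= 8, and all elements to the right are > 8.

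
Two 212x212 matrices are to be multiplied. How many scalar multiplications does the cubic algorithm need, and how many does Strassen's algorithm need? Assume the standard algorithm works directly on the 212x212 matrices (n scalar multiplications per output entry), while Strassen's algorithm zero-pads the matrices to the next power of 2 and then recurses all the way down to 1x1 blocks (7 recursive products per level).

Matrix multiplication for 212x212 matrices:

Strassen's algorithm requires power-of-2 dimensions. Pad 212x212 to 256x256 (next power of 2).

Standard algorithm: 212^3 = 9528128 multiplications
Strassen's algorithm: 7^(log2(256)) = 7^8 = 5764801 multiplications
Savings: 9528128 - 5764801 = 3763327 multiplications

Standard: 9528128 multiplications (212^3). Strassen: 5764801 multiplications (7^8, after padding to 256x256). Strassen reduces 8 recursive multiplications to 7 at each level.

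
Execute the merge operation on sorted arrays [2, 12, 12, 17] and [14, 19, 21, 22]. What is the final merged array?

Merging process:

Compare 2 vs 14: take 2 from left. Merged: [2]
Compare 12 vs 14: take 12 from left. Merged: [2, 12]
Compare 12 vs 14: take 12 from left. Merged: [2, 12, 12]
Compare 17 vs 14: take 14 from right. Merged: [2, 12, 12, 14]
Compare 17 vs 19: take 17 from left. Merged: [2, 12, 12, 14, 17]
Append remaining from right: [19, 21, 22]. Merged: [2, 12, 12, 14, 17, 19, 21, 22]

Final merged array: [2, 12, 12, 14, 17, 19, 21, 22]
Total comparisons: 5

The merged array is [2, 12, 12, 14, 17, 19, 21, 22], requiring 5 comparisons. The merge step runs in O(n) time where n is the total number of elements.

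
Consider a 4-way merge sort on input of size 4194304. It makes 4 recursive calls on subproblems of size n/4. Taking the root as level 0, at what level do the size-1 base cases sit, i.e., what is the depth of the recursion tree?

For divide and conquer with division factor 4:

Problem sizes at each level:
Level 0: 4194304
Level 1: 1048576
Level 2: 262144
Level 3: 65536
Level 4: 16384
Level 5: 4096
Level 6: 1024
Level 7: 256
Level 8: 64
Level 9: 16
Level 10: 4
Level 11: 1

The root is level 0 and the size-1 base case is level 11 (the tree spans levels 0 through 11, i.e. 12 levels counting the root), so the depth is the number of divisions: log_4(4194304) = 11

The recursion tree depth is log_4(4194304) = 11. At each level, the problem size is divided by 4, so it takes 11 divisions to reduce to a base case of size 1. The algorithm makes 4 recursive calls at each level.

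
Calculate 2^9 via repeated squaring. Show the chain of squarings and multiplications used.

Computing 2^9 by squaring (build up from 2^1; each line after the first costs one multiplication):

2^1 = 2
2^2 = (2^1)^2 = 2^2 = 4
2^4 = (2^2)^2 = 4^2 = 16
2^8 = (2^4)^2 = 16^2 = 256
2^9 = 2 * 2^8 = 2 * 256 = 512

Result: 512
Multiplications needed: 4 (4 lines after 2^1)

2^9 = 512. Using exponentiation by squaring, this requires 4 multiplications. The key idea: if the exponent is even, square the half-power; if odd, multiply by the base once.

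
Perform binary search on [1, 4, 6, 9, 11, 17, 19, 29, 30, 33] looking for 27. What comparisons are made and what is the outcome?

Binary search for 27 in [1, 4, 6, 9, 11, 17, 19, 29, 30, 33]:

lo=0, hi=9, mid=4, arr[mid]=11 -> 11 < 27, search right half
lo=5, hi=9, mid=7, arr[mid]=29 -> 29 > 27, search left half
lo=5, hi=6, mid=5, arr[mid]=17 -> 17 < 27, search right half
lo=6, hi=6, mid=6, arr[mid]=19 -> 19 < 27, search right half
lo=7 > hi=6, target 27 not found

Binary search determines that 27 is not in the array after 4 comparisons. The search space was exhausted without finding the target.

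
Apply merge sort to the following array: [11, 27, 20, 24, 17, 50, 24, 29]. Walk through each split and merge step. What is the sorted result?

Merge sort trace:

Split: [11, 27, 20, 24, 17, 50, 24, 29] -> [11, 27, 20, 24] and [17, 50, 24, 29]
  Split: [11, 27, 20, 24] -> [11, 27] and [20, 24]
    Split: [11, 27] -> [11] and [27]
    Merge: [11] + [27] -> [11, 27]
    Split: [20, 24] -> [20] and [24]
    Merge: [20] + [24] -> [20, 24]
  Merge: [11, 27] + [20, 24] -> [11, 20, 24, 27]
  Split: [17, 50, 24, 29] -> [17, 50] and [24, 29]
    Split: [17, 50] -> [17] and [50]
    Merge: [17] + [50] -> [17, 50]
    Split: [24, 29] -> [24] and [29]
    Merge: [24] + [29] -> [24, 29]
  Merge: [17, 50] + [24, 29] -> [17, 24, 29, 50]
Merge: [11, 20, 24, 27] + [17, 24, 29, 50] -> [11, 17, 20, 24, 24, 27, 29, 50]

Final sorted array: [11, 17, 20, 24, 24, 27, 29, 50]

The merge sort proceeds by recursively splitting the array and merging sorted halves.
After all merges, the sorted array is [11, 17, 20, 24, 24, 27, 29, 50].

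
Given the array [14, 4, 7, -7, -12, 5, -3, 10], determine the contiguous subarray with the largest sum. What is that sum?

Using Kadane's algorithm on [14, 4, 7, -7, -12, 5, -3, 10]:

Scanning through the array:
Position 1 (value 4): max_ending_here = 18, max_so_far = 18
Position 2 (value 7): max_ending_here = 25, max_so_far = 25
Position 3 (value -7): max_ending_here = 18, max_so_far = 25
Position 4 (value -12): max_ending_here = 6, max_so_far = 25
Position 5 (value 5): max_ending_here = 11, max_so_far = 25
Position 6 (value -3): max_ending_here = 8, max_so_far = 25
Position 7 (value 10): max_ending_here = 18, max_so_far = 25

Maximum subarray: [14, 4, 7]
Maximum sum: 25

The maximum subarray is [14, 4, 7] with sum 25. This subarray runs from index 0 to index 2.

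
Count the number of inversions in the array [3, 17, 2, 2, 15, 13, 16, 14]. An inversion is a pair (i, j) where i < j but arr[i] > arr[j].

Finding inversions in [3, 17, 2, 2, 15, 13, 16, 14]:

(0, 2): arr[0]=3 > arr[2]=2
(0, 3): arr[0]=3 > arr[3]=2
(1, 2): arr[1]=17 > arr[2]=2
(1, 3): arr[1]=17 > arr[3]=2
(1, 4): arr[1]=17 > arr[4]=15
(1, 5): arr[1]=17 > arr[5]=13
(1, 6): arr[1]=17 > arr[6]=16
(1, 7): arr[1]=17 > arr[7]=14
(4, 5): arr[4]=15 > arr[5]=13
(4, 7): arr[4]=15 > arr[7]=14
(6, 7): arr[6]=16 > arr[7]=14

Total inversions: 11

The array has 11 inversion(s): (0,2), (0,3), (1,2), (1,3), (1,4), (1,5), (1,6), (1,7), (4,5), (4,7), (6,7). Each pair (i,j) satisfies i < j and arr[i] > arr[j].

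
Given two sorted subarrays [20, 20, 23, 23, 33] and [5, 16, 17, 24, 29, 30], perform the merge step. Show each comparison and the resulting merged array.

Merging process:

Compare 20 vs 5: take 5 from right. Merged: [5]
Compare 20 vs 16: take 16 from right. Merged: [5, 16]
Compare 20 vs 17: take 17 from right. Merged: [5, 16, 17]
Compare 20 vs 24: take 20 from left. Merged: [5, 16, 17, 20]
Compare 20 vs 24: take 20 from left. Merged: [5, 16, 17, 20, 20]
Compare 23 vs 24: take 23 from left. Merged: [5, 16, 17, 20, 20, 23]
Compare 23 vs 24: take 23 from left. Merged: [5, 16, 17, 20, 20, 23, 23]
Compare 33 vs 24: take 24 from right. Merged: [5, 16, 17, 20, 20, 23, 23, 24]
Compare 33 vs 29: take 29 from right. Merged: [5, 16, 17, 20, 20, 23, 23, 24, 29]
Compare 33 vs 30: take 30 from right. Merged: [5, 16, 17, 20, 20, 23, 23, 24, 29, 30]
Append remaining from left: [33]. Merged: [5, 16, 17, 20, 20, 23, 23, 24, 29, 30, 33]

Final merged array: [5, 16, 17, 20, 20, 23, 23, 24, 29, 30, 33]
Total comparisons: 10

The merged array is [5, 16, 17, 20, 20, 23, 23, 24, 29, 30, 33], requiring 10 comparisons. The merge step runs in O(n) time where n is the total number of elements.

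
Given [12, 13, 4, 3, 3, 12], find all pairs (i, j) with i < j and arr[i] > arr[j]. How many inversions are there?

Finding inversions in [12, 13, 4, 3, 3, 12]:

(0, 2): arr[0]=12 > arr[2]=4
(0, 3): arr[0]=12 > arr[3]=3
(0, 4): arr[0]=12 > arr[4]=3
(1, 2): arr[1]=13 > arr[2]=4
(1, 3): arr[1]=13 > arr[3]=3
(1, 4): arr[1]=13 > arr[4]=3
(1, 5): arr[1]=13 > arr[5]=12
(2, 3): arr[2]=4 > arr[3]=3
(2, 4): arr[2]=4 > arr[4]=3

Total inversions: 9

The array has 9 inversion(s): (0,2), (0,3), (0,4), (1,2), (1,3), (1,4), (1,5), (2,3), (2,4). Each pair (i,j) satisfies i < j and arr[i] > arr[j].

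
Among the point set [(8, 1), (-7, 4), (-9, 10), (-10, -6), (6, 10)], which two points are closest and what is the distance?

Computing all pairwise distances among 5 points:

d((8, 1), (-7, 4)) = 15.2971
d((8, 1), (-9, 10)) = 19.2354
d((8, 1), (-10, -6)) = 19.3132
d((8, 1), (6, 10)) = 9.2195
d((-7, 4), (-9, 10)) = 6.3246 <-- minimum
d((-7, 4), (-10, -6)) = 10.4403
d((-7, 4), (6, 10)) = 14.3178
d((-9, 10), (-10, -6)) = 16.0312
d((-9, 10), (6, 10)) = 15.0
d((-10, -6), (6, 10)) = 22.6274

Closest pair: (-7, 4) and (-9, 10) with distance 6.3246

The closest pair is (-7, 4) and (-9, 10) with Euclidean distance 6.3246. For 5 points, brute-force pairwise comparison is shown above. For large n, the divide-and-conquer algorithm (sort by x, recurse on halves, check the dividing strip) achieves O(n log n).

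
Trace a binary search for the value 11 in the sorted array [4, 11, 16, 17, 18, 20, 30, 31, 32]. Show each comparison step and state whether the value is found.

Binary search for 11 in [4, 11, 16, 17, 18, 20, 30, 31, 32]:

lo=0, hi=8, mid=4, arr[mid]=18 -> 18 > 11, search left half
lo=0, hi=3, mid=1, arr[mid]=11 -> Found target at index 1!

Binary search finds 11 at index 1 after 2 comparisons. The search repeatedly halves the search space by comparing with the middle element.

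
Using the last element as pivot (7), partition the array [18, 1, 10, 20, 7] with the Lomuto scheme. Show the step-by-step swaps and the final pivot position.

Lomuto partition with pivot = 7:

Initial array: [18, 1, 10, 20, 7]

arr[0]=18 > 7: no swap
arr[1]=1 <= 7: swap with position 0, array becomes [1, 18, 10, 20, 7]
arr[2]=10 > 7: no swap
arr[3]=20 > 7: no swap

Place pivot at position 1: [1, 7, 10, 20, 18]
Pivot position: 1

After partitioning with pivot 7, the array becomes [1, 7, 10, 20, 18]. The pivot is placed at index 1. All elements to the left of the pivot are <= 7, and all elements to the right are > 7.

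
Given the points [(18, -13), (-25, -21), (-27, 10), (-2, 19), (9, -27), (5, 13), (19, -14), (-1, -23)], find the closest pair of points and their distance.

Computing all pairwise distances among 8 points:

d((18, -13), (-25, -21)) = 43.7379
d((18, -13), (-27, 10)) = 50.5371
d((18, -13), (-2, 19)) = 37.7359
d((18, -13), (9, -27)) = 16.6433
d((18, -13), (5, 13)) = 29.0689
d((18, -13), (19, -14)) = 1.4142 <-- minimum
d((18, -13), (-1, -23)) = 21.4709
d((-25, -21), (-27, 10)) = 31.0644
d((-25, -21), (-2, 19)) = 46.1411
d((-25, -21), (9, -27)) = 34.5254
d((-25, -21), (5, 13)) = 45.3431
d((-25, -21), (19, -14)) = 44.5533
d((-25, -21), (-1, -23)) = 24.0832
d((-27, 10), (-2, 19)) = 26.5707
d((-27, 10), (9, -27)) = 51.6236
d((-27, 10), (5, 13)) = 32.1403
d((-27, 10), (19, -14)) = 51.8845
d((-27, 10), (-1, -23)) = 42.0119
d((-2, 19), (9, -27)) = 47.2969
d((-2, 19), (5, 13)) = 9.2195
d((-2, 19), (19, -14)) = 39.1152
d((-2, 19), (-1, -23)) = 42.0119
d((9, -27), (5, 13)) = 40.1995
d((9, -27), (19, -14)) = 16.4012
d((9, -27), (-1, -23)) = 10.7703
d((5, 13), (19, -14)) = 30.4138
d((5, 13), (-1, -23)) = 36.4966
d((19, -14), (-1, -23)) = 21.9317

Closest pair: (18, -13) and (19, -14) with distance 1.4142

The closest pair is (18, -13) and (19, -14) with Euclidean distance 1.4142. For 8 points, brute-force pairwise comparison is shown above. For large n, the divide-and-conquer algorithm (sort by x, recurse on halves, check the dividing strip) achieves O(n log n).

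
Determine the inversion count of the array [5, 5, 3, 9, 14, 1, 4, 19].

Finding inversions in [5, 5, 3, 9, 14, 1, 4, 19]:

(0, 2): arr[0]=5 > arr[2]=3
(0, 5): arr[0]=5 > arr[5]=1
(0, 6): arr[0]=5 > arr[6]=4
(1, 2): arr[1]=5 > arr[2]=3
(1, 5): arr[1]=5 > arr[5]=1
(1, 6): arr[1]=5 > arr[6]=4
(2, 5): arr[2]=3 > arr[5]=1
(3, 5): arr[3]=9 > arr[5]=1
(3, 6): arr[3]=9 > arr[6]=4
(4, 5): arr[4]=14 > arr[5]=1
(4, 6): arr[4]=14 > arr[6]=4

Total inversions: 11

The array has 11 inversion(s): (0,2), (0,5), (0,6), (1,2), (1,5), (1,6), (2,5), (3,5), (3,6), (4,5), (4,6). Each pair (i,j) satisfies i < j and arr[i] > arr[j].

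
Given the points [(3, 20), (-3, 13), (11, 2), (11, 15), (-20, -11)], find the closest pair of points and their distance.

Computing all pairwise distances among 5 points:

d((3, 20), (-3, 13)) = 9.2195 <-- minimum
d((3, 20), (11, 2)) = 19.6977
d((3, 20), (11, 15)) = 9.434
d((3, 20), (-20, -11)) = 38.6005
d((-3, 13), (11, 2)) = 17.8045
d((-3, 13), (11, 15)) = 14.1421
d((-3, 13), (-20, -11)) = 29.4109
d((11, 2), (11, 15)) = 13.0
d((11, 2), (-20, -11)) = 33.6155
d((11, 15), (-20, -11)) = 40.4599

Closest pair: (3, 20) and (-3, 13) with distance 9.2195

The closest pair is (3, 20) and (-3, 13) with Euclidean distance 9.2195. For 5 points, brute-force pairwise comparison is shown above. For large n, the divide-and-conquer algorithm (sort by x, recurse on halves, check the dividing strip) achieves O(n log n).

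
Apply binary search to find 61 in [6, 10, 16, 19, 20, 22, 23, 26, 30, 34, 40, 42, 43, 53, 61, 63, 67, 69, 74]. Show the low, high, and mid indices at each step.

Binary search for 61 in [6, 10, 16, 19, 20, 22, 23, 26, 30, 34, 40, 42, 43, 53, 61, 63, 67, 69, 74]:

lo=0, hi=18, mid=9, arr[mid]=34 -> 34 < 61, search right half
lo=10, hi=18, mid=14, arr[mid]=61 -> Found target at index 14!

Binary search finds 61 at index 14 after 2 comparisons. The search repeatedly halves the search space by comparing with the middle element.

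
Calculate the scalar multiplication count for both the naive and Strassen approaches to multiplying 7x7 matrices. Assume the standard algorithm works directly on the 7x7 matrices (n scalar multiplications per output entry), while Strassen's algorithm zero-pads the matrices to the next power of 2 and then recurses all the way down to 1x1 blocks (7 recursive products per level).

Matrix multiplication for 7x7 matrices:

Strassen's algorithm requires power-of-2 dimensions. Pad 7x7 to 8x8 (next power of 2).

Standard algorithm: 7^3 = 343 multiplications
Strassen's algorithm: 7^(log2(8)) = 7^3 = 343 multiplications
Savings: 343 - 343 = 0 multiplications

Standard: 343 multiplications (7^3). Strassen: 343 multiplications (7^3, after padding to 8x8). Strassen reduces 8 recursive multiplications to 7 at each level.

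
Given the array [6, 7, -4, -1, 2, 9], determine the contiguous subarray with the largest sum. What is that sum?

Using Kadane's algorithm on [6, 7, -4, -1, 2, 9]:

Scanning through the array:
Position 1 (value 7): max_ending_here = 13, max_so_far = 13
Position 2 (value -4): max_ending_here = 9, max_so_far = 13
Position 3 (value -1): max_ending_here = 8, max_so_far = 13
Position 4 (value 2): max_ending_here = 10, max_so_far = 13
Position 5 (value 9): max_ending_here = 19, max_so_far = 19

Maximum subarray: [6, 7, -4, -1, 2, 9]
Maximum sum: 19

The maximum subarray is [6, 7, -4, -1, 2, 9] with sum 19. This subarray runs from index 0 to index 5.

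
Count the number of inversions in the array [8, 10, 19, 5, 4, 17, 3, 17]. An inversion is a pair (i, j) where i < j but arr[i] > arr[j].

Finding inversions in [8, 10, 19, 5, 4, 17, 3, 17]:

(0, 3): arr[0]=8 > arr[3]=5
(0, 4): arr[0]=8 > arr[4]=4
(0, 6): arr[0]=8 > arr[6]=3
(1, 3): arr[1]=10 > arr[3]=5
(1, 4): arr[1]=10 > arr[4]=4
(1, 6): arr[1]=10 > arr[6]=3
(2, 3): arr[2]=19 > arr[3]=5
(2, 4): arr[2]=19 > arr[4]=4
(2, 5): arr[2]=19 > arr[5]=17
(2, 6): arr[2]=19 > arr[6]=3
(2, 7): arr[2]=19 > arr[7]=17
(3, 4): arr[3]=5 > arr[4]=4
(3, 6): arr[3]=5 > arr[6]=3
(4, 6): arr[4]=4 > arr[6]=3
(5, 6): arr[5]=17 > arr[6]=3

Total inversions: 15

The array has 15 inversion(s): (0,3), (0,4), (0,6), (1,3), (1,4), (1,6), (2,3), (2,4), (2,5), (2,6), (2,7), (3,4), (3,6), (4,6), (5,6). Each pair (i,j) satisfies i < j and arr[i] > arr[j].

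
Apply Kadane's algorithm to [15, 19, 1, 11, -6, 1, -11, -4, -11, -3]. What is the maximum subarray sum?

Using Kadane's algorithm on [15, 19, 1, 11, -6, 1, -11, -4, -11, -3]:

Scanning through the array:
Position 1 (value 19): max_ending_here = 34, max_so_far = 34
Position 2 (value 1): max_ending_here = 35, max_so_far = 35
Position 3 (value 11): max_ending_here = 46, max_so_far = 46
Position 4 (value -6): max_ending_here = 40, max_so_far = 46
Position 5 (value 1): max_ending_here = 41, max_so_far = 46
Position 6 (value -11): max_ending_here = 30, max_so_far = 46
Position 7 (value -4): max_ending_here = 26, max_so_far = 46
Position 8 (value -11): max_ending_here = 15, max_so_far = 46
Position 9 (value -3): max_ending_here = 12, max_so_far = 46

Maximum subarray: [15, 19, 1, 11]
Maximum sum: 46

The maximum subarray is [15, 19, 1, 11] with sum 46. This subarray runs from index 0 to index 3.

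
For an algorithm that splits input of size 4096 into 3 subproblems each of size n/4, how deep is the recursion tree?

For divide and conquer with division factor 4:

Problem sizes at each level:
Level 0: 4096
Level 1: 1024
Level 2: 256
Level 3: 64
Level 4: 16
Level 5: 4
Level 6: 1

The root is level 0 and the size-1 base case is level 6 (the tree spans levels 0 through 6, i.e. 7 levels counting the root), so the depth is the number of divisions: log_4(4096) = 6

The recursion tree depth is log_4(4096) = 6. At each level, the problem size is divided by 4, so it takes 6 divisions to reduce to a base case of size 1. The algorithm makes 3 recursive calls at each level.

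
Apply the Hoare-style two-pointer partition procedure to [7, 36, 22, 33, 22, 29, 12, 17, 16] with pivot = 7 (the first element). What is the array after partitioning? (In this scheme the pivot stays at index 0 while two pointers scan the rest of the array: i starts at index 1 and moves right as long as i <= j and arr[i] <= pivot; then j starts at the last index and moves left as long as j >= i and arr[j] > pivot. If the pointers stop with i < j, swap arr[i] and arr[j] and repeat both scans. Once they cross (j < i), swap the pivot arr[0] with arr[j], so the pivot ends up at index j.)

Hoare-style two-pointer partition with pivot = 7:

Initial array: [7, 36, 22, 33, 22, 29, 12, 17, 16]

Pointers start at i = 1, j = 8.
i ends at 1, j ends at 0: the pointers have crossed (j < i), so scanning stops.

j = 0, so swapping arr[0] with arr[j] leaves the pivot at position 0: [7, 36, 22, 33, 22, 29, 12, 17, 16]
Pivot position: 0

After partitioning with pivot 7, the array becomes [7, 36, 22, 33, 22, 29, 12, 17, 16]. The pivot is placed at index 0. All elements to the left of the pivot are <= 7, and all elements to the right are > 7.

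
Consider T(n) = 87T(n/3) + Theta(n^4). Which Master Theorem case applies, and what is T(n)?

Master Theorem for T(n) = 87T(n/3) + O(n^4):

a = 87, b = 3, c = 4
log_b(a) = log_3(87) = 4.0650

Case 1: c = 4 < log_3(87) = 4.0650
T(n) = O(n^(log_3 87))

For T(n) = 87T(n/3) + O(n^4): log_3(87) = 4.0650. This is Case 1 of the Master Theorem (c < log_b(a), work dominated by leaves), giving O(n^(log_3 87)).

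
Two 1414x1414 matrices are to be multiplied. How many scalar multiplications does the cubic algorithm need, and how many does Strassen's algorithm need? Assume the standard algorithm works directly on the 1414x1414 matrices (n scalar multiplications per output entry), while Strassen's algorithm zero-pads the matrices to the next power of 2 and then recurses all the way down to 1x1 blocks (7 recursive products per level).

Matrix multiplication for 1414x1414 matrices:

Strassen's algorithm requires power-of-2 dimensions. Pad 1414x1414 to 2048x2048 (next power of 2).

Standard algorithm: 1414^3 = 2827145944 multiplications
Strassen's algorithm: 7^(log2(2048)) = 7^11 = 1977326743 multiplications
Savings: 2827145944 - 1977326743 = 849819201 multiplications

Standard: 2827145944 multiplications (1414^3). Strassen: 1977326743 multiplications (7^11, after padding to 2048x2048). Strassen reduces 8 recursive multiplications to 7 at each level.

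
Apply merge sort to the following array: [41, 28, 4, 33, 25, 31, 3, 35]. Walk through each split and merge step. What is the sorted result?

Merge sort trace:

Split: [41, 28, 4, 33, 25, 31, 3, 35] -> [41, 28, 4, 33] and [25, 31, 3, 35]
  Split: [41, 28, 4, 33] -> [41, 28] and [4, 33]
    Split: [41, 28] -> [41] and [28]
    Merge: [41] + [28] -> [28, 41]
    Split: [4, 33] -> [4] and [33]
    Merge: [4] + [33] -> [4, 33]
  Merge: [28, 41] + [4, 33] -> [4, 28, 33, 41]
  Split: [25, 31, 3, 35] -> [25, 31] and [3, 35]
    Split: [25, 31] -> [25] and [31]
    Merge: [25] + [31] -> [25, 31]
    Split: [3, 35] -> [3] and [35]
    Merge: [3] + [35] -> [3, 35]
  Merge: [25, 31] + [3, 35] -> [3, 25, 31, 35]
Merge: [4, 28, 33, 41] + [3, 25, 31, 35] -> [3, 4, 25, 28, 31, 33, 35, 41]

Final sorted array: [3, 4, 25, 28, 31, 33, 35, 41]

The merge sort proceeds by recursively splitting the array and merging sorted halves.
After all merges, the sorted array is [3, 4, 25, 28, 31, 33, 35, 41].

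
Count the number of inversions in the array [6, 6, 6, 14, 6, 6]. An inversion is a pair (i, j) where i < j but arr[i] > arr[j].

Finding inversions in [6, 6, 6, 14, 6, 6]:

(3, 4): arr[3]=14 > arr[4]=6
(3, 5): arr[3]=14 > arr[5]=6

Total inversions: 2

The array has 2 inversion(s): (3,4), (3,5). Each pair (i,j) satisfies i < j and arr[i] > arr[j].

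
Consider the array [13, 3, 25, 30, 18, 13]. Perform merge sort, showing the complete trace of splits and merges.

Merge sort trace:

Split: [13, 3, 25, 30, 18, 13] -> [13, 3, 25] and [30, 18, 13]
  Split: [13, 3, 25] -> [13] and [3, 25]
    Split: [3, 25] -> [3] and [25]
    Merge: [3] + [25] -> [3, 25]
  Merge: [13] + [3, 25] -> [3, 13, 25]
  Split: [30, 18, 13] -> [30] and [18, 13]
    Split: [18, 13] -> [18] and [13]
    Merge: [18] + [13] -> [13, 18]
  Merge: [30] + [13, 18] -> [13, 18, 30]
Merge: [3, 13, 25] + [13, 18, 30] -> [3, 13, 13, 18, 25, 30]

Final sorted array: [3, 13, 13, 18, 25, 30]

The merge sort proceeds by recursively splitting the array and merging sorted halves.
After all merges, the sorted array is [3, 13, 13, 18, 25, 30].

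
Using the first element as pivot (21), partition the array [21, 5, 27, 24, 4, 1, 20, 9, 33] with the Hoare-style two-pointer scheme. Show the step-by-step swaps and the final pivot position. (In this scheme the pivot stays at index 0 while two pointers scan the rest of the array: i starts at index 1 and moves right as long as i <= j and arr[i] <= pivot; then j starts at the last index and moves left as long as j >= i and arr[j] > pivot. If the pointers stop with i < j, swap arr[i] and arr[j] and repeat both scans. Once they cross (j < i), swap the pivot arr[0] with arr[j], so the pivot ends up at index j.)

Hoare-style two-pointer partition with pivot = 21:

Initial array: [21, 5, 27, 24, 4, 1, 20, 9, 33]

Pointers start at i = 1, j = 8.
i stops at index 2 (arr[2]=27 > 21), j stops at index 7 (arr[7]=9 <= 21): swap arr[2] and arr[7], array becomes [21, 5, 9, 24, 4, 1, 20, 27, 33]
i stops at index 3 (arr[3]=24 > 21), j stops at index 6 (arr[6]=20 <= 21): swap arr[3] and arr[6], array becomes [21, 5, 9, 20, 4, 1, 24, 27, 33]
i ends at 6, j ends at 5: the pointers have crossed (j < i), so scanning stops.

Swap pivot arr[0] with arr[5] to place pivot at position 5: [1, 5, 9, 20, 4, 21, 24, 27, 33]
Pivot position: 5

After partitioning with pivot 21, the array becomes [1, 5, 9, 20, 4, 21, 24, 27, 33]. The pivot is placed at index 5. All elements to the left of the pivot are <= 21, and all elements to the right are > 21.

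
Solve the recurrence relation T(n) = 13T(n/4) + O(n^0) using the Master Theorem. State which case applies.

Master Theorem for T(n) = 13T(n/4) + O(n^0):

a = 13, b = 4, c = 0
log_b(a) = log_4(13) = 1.8502

Case 1: c = 0 < log_4(13) = 1.8502
T(n) = O(n^(log_4 13))

For T(n) = 13T(n/4) + O(n^0): log_4(13) = 1.8502. This is Case 1 of the Master Theorem (c < log_b(a), work dominated by leaves), giving O(n^(log_4 13)).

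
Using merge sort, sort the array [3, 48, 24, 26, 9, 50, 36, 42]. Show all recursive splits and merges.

Merge sort trace:

Split: [3, 48, 24, 26, 9, 50, 36, 42] -> [3, 48, 24, 26] and [9, 50, 36, 42]
  Split: [3, 48, 24, 26] -> [3, 48] and [24, 26]
    Split: [3, 48] -> [3] and [48]
    Merge: [3] + [48] -> [3, 48]
    Split: [24, 26] -> [24] and [26]
    Merge: [24] + [26] -> [24, 26]
  Merge: [3, 48] + [24, 26] -> [3, 24, 26, 48]
  Split: [9, 50, 36, 42] -> [9, 50] and [36, 42]
    Split: [9, 50] -> [9] and [50]
    Merge: [9] + [50] -> [9, 50]
    Split: [36, 42] -> [36] and [42]
    Merge: [36] + [42] -> [36, 42]
  Merge: [9, 50] + [36, 42] -> [9, 36, 42, 50]
Merge: [3, 24, 26, 48] + [9, 36, 42, 50] -> [3, 9, 24, 26, 36, 42, 48, 50]

Final sorted array: [3, 9, 24, 26, 36, 42, 48, 50]

The merge sort proceeds by recursively splitting the array and merging sorted halves.
After all merges, the sorted array is [3, 9, 24, 26, 36, 42, 48, 50].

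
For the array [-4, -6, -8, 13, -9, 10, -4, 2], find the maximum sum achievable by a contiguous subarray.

Using Kadane's algorithm on [-4, -6, -8, 13, -9, 10, -4, 2]:

Scanning through the array:
Position 1 (value -6): max_ending_here = -6, max_so_far = -4
Position 2 (value -8): max_ending_here = -8, max_so_far = -4
Position 3 (value 13): max_ending_here = 13, max_so_far = 13
Position 4 (value -9): max_ending_here = 4, max_so_far = 13
Position 5 (value 10): max_ending_here = 14, max_so_far = 14
Position 6 (value -4): max_ending_here = 10, max_so_far = 14
Position 7 (value 2): max_ending_here = 12, max_so_far = 14

Maximum subarray: [13, -9, 10]
Maximum sum: 14

The maximum subarray is [13, -9, 10] with sum 14. This subarray runs from index 3 to index 5.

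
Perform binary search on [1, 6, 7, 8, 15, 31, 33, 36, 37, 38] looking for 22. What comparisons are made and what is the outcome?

Binary search for 22 in [1, 6, 7, 8, 15, 31, 33, 36, 37, 38]:

lo=0, hi=9, mid=4, arr[mid]=15 -> 15 < 22, search right half
lo=5, hi=9, mid=7, arr[mid]=36 -> 36 > 22, search left half
lo=5, hi=6, mid=5, arr[mid]=31 -> 31 > 22, search left half
lo=5 > hi=4, target 22 not found

Binary search determines that 22 is not in the array after 3 comparisons. The search space was exhausted without finding the target.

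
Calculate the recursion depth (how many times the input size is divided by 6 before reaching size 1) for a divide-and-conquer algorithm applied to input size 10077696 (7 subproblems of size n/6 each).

For divide and conquer with division factor 6:

Problem sizes at each level:
Level 0: 10077696
Level 1: 1679616
Level 2: 279936
Level 3: 46656
Level 4: 7776
Level 5: 1296
Level 6: 216
Level 7: 36
Level 8: 6
Level 9: 1

The root is level 0 and the size-1 base case is level 9 (the tree spans levels 0 through 9, i.e. 10 levels counting the root), so the depth is the number of divisions: log_6(10077696) = 9

The recursion tree depth is log_6(10077696) = 9. At each level, the problem size is divided by 6, so it takes 9 divisions to reduce to a base case of size 1. The algorithm makes 7 recursive calls at each level.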